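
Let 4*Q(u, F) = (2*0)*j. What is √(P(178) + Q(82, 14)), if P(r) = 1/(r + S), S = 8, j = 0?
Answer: √186/186 ≈ 0.073324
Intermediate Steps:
Q(u, F) = 0 (Q(u, F) = ((2*0)*0)/4 = (0*0)/4 = (¼)*0 = 0)
P(r) = 1/(8 + r) (P(r) = 1/(r + 8) = 1/(8 + r))
√(P(178) + Q(82, 14)) = √(1/(8 + 178) + 0) = √(1/186 + 0) = √(1/186) = √186/186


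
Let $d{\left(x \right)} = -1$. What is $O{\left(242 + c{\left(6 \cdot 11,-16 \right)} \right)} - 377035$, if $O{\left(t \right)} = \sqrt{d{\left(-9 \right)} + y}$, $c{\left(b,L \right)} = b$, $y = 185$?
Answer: $-377035 + 2 \sqrt{46} \approx -3.7702 \cdot 10^{5}$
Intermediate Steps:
$O{\left(t \right)} = 2 \sqrt{46}$ ($O{\left(t \right)} = \sqrt{-1 + 185} = \sqrt{184} = 2 \sqrt{46}$)
$O{\left(242 + c{\left(6 \cdot 11,-16 \right)} \right)} - 377035 = 2 \sqrt{46} - 377035 = -377035 + 2 \sqrt{46}$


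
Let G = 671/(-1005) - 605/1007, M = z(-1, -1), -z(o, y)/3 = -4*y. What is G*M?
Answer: 5134888/337345 ≈ 15.221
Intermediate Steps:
z(o, y) = 12*y (z(o, y) = -(-12)*y = 12*y)
M = -12 (M = 12*(-1) = -12)
G = -1283722/1012035 (G = 671*(-1/1005) - 605*1/1007 = -671/1005 - 605/1007 = -1283722/1012035 ≈ -1.2685)
G*M = -1283722/1012035*(-12) = 5134888/337345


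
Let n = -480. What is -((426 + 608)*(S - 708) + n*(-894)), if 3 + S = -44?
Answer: 351550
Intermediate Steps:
S = -47 (S = -3 - 44 = -47)
-((426 + 608)*(S - 708) + n*(-894)) = -((426 + 608)*(-47 - 708) - 480*(-894)) = -(1034*(-755) + 429120) = -(-780670 + 429120) = -1*(-351550) = 351550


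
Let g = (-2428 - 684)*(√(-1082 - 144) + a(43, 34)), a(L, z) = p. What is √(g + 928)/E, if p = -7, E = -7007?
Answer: -2*√(5678 - 778*I*√1226)/7007 ≈ -0.036943 + 0.030037*I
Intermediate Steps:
a(L, z) = -7
g = 21784 - 3112*I*√1226 (g = (-2428 - 684)*(√(-1082 - 144) - 7) = -3112*(√(-1226) - 7) = -3112*(I*√1226 - 7) = -3112*(-7 + I*√1226) = 21784 - 3112*I*√1226 ≈ 21784.0 - 1.0896e+5*I)
√(g + 928)/E = √((21784 - 3112*I*√1226) + 928)/(-7007) = √(22712 - 3112*I*√1226)*(-1/7007) = -√(22712 - 3112*I*√1226)/7007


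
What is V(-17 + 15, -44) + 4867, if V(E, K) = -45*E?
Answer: 4957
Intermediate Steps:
V(-17 + 15, -44) + 4867 = -45*(-17 + 15) + 4867 = -45*(-2) + 4867 = 90 + 4867 = 4957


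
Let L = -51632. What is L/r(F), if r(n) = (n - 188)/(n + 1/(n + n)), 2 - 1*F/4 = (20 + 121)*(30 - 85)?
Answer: -2071167735721/39870980 ≈ -51947.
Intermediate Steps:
F = 31028 (F = 8 - 4*(20 + 121)*(30 - 85) = 8 - 564*(-55) = 8 - 4*(-7755) = 8 + 31020 = 31028)
r(n) = (-188 + n)/(n + 1/(2*n))
L/r(F) = -51632*(1 + 2*31028²)/(62056*(-188 + 31028)) = -51632/(2*31028*30840/(1 + 2*962736784)) = -51632/(2*31028*30840/(1 + 1925473568)) = -51632/(2*31028*30840/1925473569) = -51632/(2*31028*(1/1925473569)*30840) = -51632/637935680/641824523 = -51632*641824523/637935680 = -2071167735721/39870980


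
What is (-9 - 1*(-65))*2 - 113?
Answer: -1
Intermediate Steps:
(-9 - 1*(-65))*2 - 113 = (-9 + 65)*2 - 113 = 56*2 - 113 = 112 - 113 = -1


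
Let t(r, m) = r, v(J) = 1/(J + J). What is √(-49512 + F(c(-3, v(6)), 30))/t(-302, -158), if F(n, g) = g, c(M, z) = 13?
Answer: -3*I*√5498/302 ≈ -0.73657*I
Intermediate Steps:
v(J) = 1/(2*J)
√(-49512 + F(c(-3, v(6)), 30))/t(-302, -158) = √(-49512 + 30)/(-302) = √(-49482)*(-1/302) = (3*I*√5498)*(-1/302) = -3*I*√5498/302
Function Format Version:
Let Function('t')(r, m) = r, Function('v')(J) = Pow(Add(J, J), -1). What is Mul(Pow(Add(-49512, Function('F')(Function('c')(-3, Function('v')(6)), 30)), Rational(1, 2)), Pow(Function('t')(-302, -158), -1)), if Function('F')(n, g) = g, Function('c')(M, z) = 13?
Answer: Mul(Rational(-3, 302), I, Pow(5498, Rational(1, 2))) ≈ Mul(-0.73657, I)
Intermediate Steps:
Function('v')(J) = Mul(Rational(1, 2), Pow(J, -1)) (Function('v')(J) = Pow(Mul(2, J), -1) = Mul(Rational(1, 2), Pow(J, -1)))
Mul(Pow(Add(-49512, Function('F')(Function('c')(-3, Function('v')(6)), 30)), Rational(1, 2)), Pow(Function('t')(-302, -158), -1)) = Mul(Pow(Add(-49512, 30), Rational(1, 2)), Pow(-302, -1)) = Mul(Pow(-49482, Rational(1, 2)), Rational(-1, 302)) = Mul(Mul(3, I, Pow(5498, Rational(1, 2))), Rational(-1, 302)) = Mul(Rational(-3, 302), I, Pow(5498, Rational(1, 2)))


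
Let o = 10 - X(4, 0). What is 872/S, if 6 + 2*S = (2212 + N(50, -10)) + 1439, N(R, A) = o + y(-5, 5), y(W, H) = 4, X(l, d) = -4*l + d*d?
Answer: 1744/3675 ≈ 0.47456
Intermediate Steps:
X(l, d) = d² - 4*l (X(l, d) = -4*l + d² = d² - 4*l)
o = 26 (o = 10 - (0² - 4*4) = 10 - (0 - 16) = 10 - 1*(-16) = 10 + 16 = 26)
N(R, A) = 30 (N(R, A) = 26 + 4 = 30)
S = 3675/2 (S = -3 + ((2212 + 30) + 1439)/2 = -3 + (2242 + 1439)/2 = -3 + (½)*3681 = -3 + 3681/2 = 3675/2 ≈ 1837.5)
872/S = 872/(3675/2) = 872*(2/3675) = 1744/3675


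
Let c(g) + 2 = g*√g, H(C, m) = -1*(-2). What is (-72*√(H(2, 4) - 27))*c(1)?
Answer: 360*I ≈ 360.0*I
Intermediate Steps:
H(C, m) = 2
c(g) = -2 + g^(3/2) (c(g) = -2 + g*√g = -2 + g^(3/2))
(-72*√(H(2, 4) - 27))*c(1) = (-72*√(2 - 27))*(-2 + 1^(3/2)) = (-360*I)*(-2 + 1) = -360*I*(-1) = 360*I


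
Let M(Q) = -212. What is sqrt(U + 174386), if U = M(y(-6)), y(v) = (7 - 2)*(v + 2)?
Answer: sqrt(174174) ≈ 417.34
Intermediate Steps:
y(v) = 10 + 5*v (y(v) = 5*(2 + v) = 10 + 5*v)
U = -212
sqrt(U + 174386) = sqrt(-212 + 174386) = sqrt(174174)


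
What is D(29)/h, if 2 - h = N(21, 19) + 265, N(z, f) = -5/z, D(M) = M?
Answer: -609/5518 ≈ -0.11037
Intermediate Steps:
h = -5518/21 (h = 2 - (-5/21 + 265) = 2 - 1*5560/21 = 2 - 5560/21 = -5518/21 ≈ -262.76)
D(29)/h = 29/(-5518/21) = 29*(-21/5518) = -609/5518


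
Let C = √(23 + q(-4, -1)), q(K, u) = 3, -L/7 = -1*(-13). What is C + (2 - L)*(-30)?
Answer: -2790 + √26 ≈ -2784.9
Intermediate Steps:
L = -91 (L = -(-7)*(-13) = -7*13 = -91)
C = √26 (C = √(23 + 3) = √26 ≈ 5.0990)
C + (2 - L)*(-30) = √26 + (2 - 1*(-91))*(-30) = √26 + (2 + 91)*(-30) = √26 + 93*(-30) = √26 - 2790 = -2790 + √26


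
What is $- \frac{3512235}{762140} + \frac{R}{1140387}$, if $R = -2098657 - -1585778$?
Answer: $- \frac{879238547201}{173826909636} \approx -5.0581$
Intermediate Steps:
$R = -512879$ ($R = -2098657 + 1585778 = -512879$)
$- \frac{3512235}{762140} + \frac{R}{1140387} = - \frac{3512235}{762140} - \frac{512879}{1140387} = \left(-3512235\right) \frac{1}{762140} - \frac{512879}{1140387} = - \frac{702447}{152428} - \frac{512879}{1140387} = - \frac{879238547201}{173826909636}$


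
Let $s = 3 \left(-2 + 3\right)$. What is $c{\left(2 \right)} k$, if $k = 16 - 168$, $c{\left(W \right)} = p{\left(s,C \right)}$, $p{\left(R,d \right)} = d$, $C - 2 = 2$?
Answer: $-608$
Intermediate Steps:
$C = 4$ ($C = 2 + 2 = 4$)
$s = 3$ ($s = 3 \cdot 1 = 3$)
$c{\left(W \right)} = 4$
$k = -152$
$c{\left(2 \right)} k = 4 \left(-152\right) = -608$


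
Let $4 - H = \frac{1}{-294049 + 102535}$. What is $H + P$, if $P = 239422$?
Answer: $\frac{45853430965}{191514} \approx 2.3943 \cdot 10^{5}$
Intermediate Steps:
$H = \frac{766057}{191514}$ ($H = 4 - \frac{1}{-294049 + 102535} = 4 - \frac{1}{-191514} = 4 - - \frac{1}{191514} = 4 + \frac{1}{191514} = \frac{766057}{191514} \approx 4.0$)
$H + P = \frac{766057}{191514} + 239422 = \frac{45853430965}{191514}$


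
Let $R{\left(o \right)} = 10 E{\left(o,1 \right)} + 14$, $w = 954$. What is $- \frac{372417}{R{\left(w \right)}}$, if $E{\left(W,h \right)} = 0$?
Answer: $- \frac{372417}{14} \approx -26601.0$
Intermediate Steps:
$R{\left(o \right)} = 14$ ($R{\left(o \right)} = 10 \cdot 0 + 14 = 0 + 14 = 14$)
$- \frac{372417}{R{\left(w \right)}} = - \frac{372417}{14}$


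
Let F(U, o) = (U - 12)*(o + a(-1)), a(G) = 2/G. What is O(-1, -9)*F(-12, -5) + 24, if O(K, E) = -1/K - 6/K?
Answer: 1200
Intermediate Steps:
F(U, o) = (-12 + U)*(-2 + o) (F(U, o) = (U - 12)*(o + 2/(-1)) = (-12 + U)*(o + 2*(-1)) = (-12 + U)*(o - 2) = (-12 + U)*(-2 + o))
O(K, E) = -7/K
O(-1, -9)*F(-12, -5) + 24 = (-7/(-1))*(24 - 12*(-5) - 2*(-12) - 12*(-5)) + 24 = (-7*(-1))*(24 + 60 + 24 + 60) + 24 = 7*168 + 24 = 1176 + 24 = 1200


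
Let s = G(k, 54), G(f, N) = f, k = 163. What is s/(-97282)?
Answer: -163/97282 ≈ -0.0016755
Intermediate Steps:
s = 163
s/(-97282) = 163/(-97282) = 163*(-1/97282) = -163/97282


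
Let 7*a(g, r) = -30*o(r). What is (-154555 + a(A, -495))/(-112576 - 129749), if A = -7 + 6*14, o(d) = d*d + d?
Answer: 1683557/339255 ≈ 4.9625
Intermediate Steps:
o(d) = d + d**2 (o(d) = d**2 + d = d + d**2)
A = 77 (A = -7 + 84 = 77)
a(g, r) = -30*r*(1 + r)/7 (a(g, r) = (-30*r*(1 + r))/7 = -30*r*(1 + r)/7)
(-154555 + a(A, -495))/(-112576 - 129749) = (-154555 - 30/7*(-495)*(1 - 495))/(-112576 - 129749) = (-154555 - 30/7*(-495)*(-494))/(-242325) = (-154555 - 7335900/7)*(-1/242325) = -8417785/7*(-1/242325) = 1683557/339255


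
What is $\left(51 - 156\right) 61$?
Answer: $-6405$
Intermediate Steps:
$\left(51 - 156\right) 61 = \left(-105\right) 61 = -6405$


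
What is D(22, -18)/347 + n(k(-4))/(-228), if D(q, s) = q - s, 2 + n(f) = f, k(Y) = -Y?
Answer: 4213/39558 ≈ 0.10650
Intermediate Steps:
n(f) = -2 + f
D(22, -18)/347 + n(k(-4))/(-228) = (22 - 1*(-18))/347 + (-2 - 1*(-4))/(-228) = (22 + 18)*(1/347) + (-2 + 4)*(-1/228) = 40*(1/347) + 2*(-1/228) = 40/347 - 1/114 = 4213/39558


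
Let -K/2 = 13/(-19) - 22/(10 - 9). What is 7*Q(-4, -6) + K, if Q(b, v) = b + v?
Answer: -468/19 ≈ -24.632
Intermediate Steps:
K = 862/19 (K = -2*(13/(-19) - 22/(10 - 9)) = -2*(13*(-1/19) - 22/1) = -2*(-13/19 - 22*1) = -2*(-13/19 - 22) = -2*(-431/19) = 862/19 ≈ 45.368)
7*Q(-4, -6) + K = 7*(-4 - 6) + 862/19 = 7*(-10) + 862/19 = -70 + 862/19 = -468/19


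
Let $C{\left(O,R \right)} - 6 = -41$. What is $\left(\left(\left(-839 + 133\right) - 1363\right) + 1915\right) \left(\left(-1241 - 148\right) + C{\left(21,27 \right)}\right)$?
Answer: $219296$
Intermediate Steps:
$C{\left(O,R \right)} = -35$ ($C{\left(O,R \right)} = 6 - 41 = -35$)
$\left(\left(\left(-839 + 133\right) - 1363\right) + 1915\right) \left(\left(-1241 - 148\right) + C{\left(21,27 \right)}\right) = \left(\left(\left(-839 + 133\right) - 1363\right) + 1915\right) \left(\left(-1241 - 148\right) - 35\right) = \left(\left(-706 - 1363\right) + 1915\right) \left(-1389 - 35\right) = \left(-2069 + 1915\right) \left(-1424\right) = \left(-154\right) \left(-1424\right) = 219296$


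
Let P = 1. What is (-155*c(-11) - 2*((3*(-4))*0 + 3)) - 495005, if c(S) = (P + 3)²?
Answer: -497491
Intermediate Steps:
c(S) = 16 (c(S) = (1 + 3)² = 4² = 16)
(-155*c(-11) - 2*((3*(-4))*0 + 3)) - 495005 = (-155*16 - 2*((3*(-4))*0 + 3)) - 495005 = (-2480 - 2*(-12*0 + 3)) - 495005 = (-2480 - 2*(0 + 3)) - 495005 = (-2480 - 2*3) - 495005 = (-2480 - 6) - 495005 = -2486 - 495005 = -497491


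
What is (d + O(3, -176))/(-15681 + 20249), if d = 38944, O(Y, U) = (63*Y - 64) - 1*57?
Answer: 9753/1142 ≈ 8.5403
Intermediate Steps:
O(Y, U) = -121 + 63*Y (O(Y, U) = (-64 + 63*Y) - 57 = -121 + 63*Y)
(d + O(3, -176))/(-15681 + 20249) = (38944 + (-121 + 63*3))/(-15681 + 20249) = (38944 + (-121 + 189))/4568 = (38944 + 68)*(1/4568) = 39012*(1/4568) = 9753/1142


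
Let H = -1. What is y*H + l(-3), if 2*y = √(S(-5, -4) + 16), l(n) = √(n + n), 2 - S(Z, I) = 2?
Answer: -2 + I*√6 ≈ -2.0 + 2.4495*I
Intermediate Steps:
S(Z, I) = 0 (S(Z, I) = 2 - 1*2 = 2 - 2 = 0)
l(n) = √2*√n (l(n) = √(2*n) = √2*√n)
y = 2 (y = √(0 + 16)/2 = √16/2 = (½)*4 = 2)
y*H + l(-3) = 2*(-1) + √2*√(-3) = -2 + √2*(I*√3) = -2 + I*√6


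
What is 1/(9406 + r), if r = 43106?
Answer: 1/52512 ≈ 1.9043e-5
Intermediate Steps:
1/(9406 + r) = 1/(9406 + 43106) = 1/52512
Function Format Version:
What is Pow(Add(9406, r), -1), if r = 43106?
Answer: Rational(1, 52512) ≈ 1.9043e-5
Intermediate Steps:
Pow(Add(9406, r), -1) = Pow(Add(9406, 43106), -1) = Pow(52512, -1) = Rational(1, 52512)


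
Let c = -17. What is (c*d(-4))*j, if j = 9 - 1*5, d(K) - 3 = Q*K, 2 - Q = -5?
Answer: 1700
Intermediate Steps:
Q = 7 (Q = 2 - 1*(-5) = 2 + 5 = 7)
d(K) = 3 + 7*K
j = 4 (j = 9 - 5 = 4)
(c*d(-4))*j = -17*(3 + 7*(-4))*4 = -17*(3 - 28)*4 = -17*(-25)*4 = 425*4 = 1700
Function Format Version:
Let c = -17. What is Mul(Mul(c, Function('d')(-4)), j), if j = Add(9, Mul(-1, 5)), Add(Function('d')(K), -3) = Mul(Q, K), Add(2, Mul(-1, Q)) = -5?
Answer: 1700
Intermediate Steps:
Q = 7 (Q = Add(2, Mul(-1, -5)) = Add(2, 5) = 7)
Function('d')(K) = Add(3, Mul(7, K))
j = 4 (j = Add(9, -5) = 4)
Mul(Mul(c, Function('d')(-4)), j) = Mul(Mul(-17, Add(3, Mul(7, -4))), 4) = Mul(Mul(-17, Add(3, -28)), 4) = Mul(Mul(-17, -25), 4) = Mul(425, 4) = 1700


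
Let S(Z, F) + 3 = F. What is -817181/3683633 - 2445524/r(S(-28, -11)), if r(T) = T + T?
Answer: 2252097506906/25785431 ≈ 87340.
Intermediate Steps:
S(Z, F) = -3 + F
r(T) = 2*T
-817181/3683633 - 2445524/r(S(-28, -11)) = -817181/3683633 - 2445524*1/(2*(-3 - 11)) = -817181*1/3683633 - 2445524/(2*(-14)) = -817181/3683633 - 2445524/(-28) = -817181/3683633 - 2445524*(-1/28) = -817181/3683633 + 611381/7 = 2252097506906/25785431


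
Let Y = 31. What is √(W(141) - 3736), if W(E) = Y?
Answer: I*√3705 ≈ 60.869*I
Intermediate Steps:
W(E) = 31
√(W(141) - 3736) = √(31 - 3736) = √(-3705) = I*√3705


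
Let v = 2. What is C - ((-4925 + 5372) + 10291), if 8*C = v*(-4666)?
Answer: -23809/2 ≈ -11905.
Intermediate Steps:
C = -2333/2 (C = (2*(-4666))/8 = (⅛)*(-9332) = -2333/2 ≈ -1166.5)
C - ((-4925 + 5372) + 10291) = -2333/2 - ((-4925 + 5372) + 10291) = -2333/2 - (447 + 10291) = -2333/2 - 1*10738 = -2333/2 - 10738 = -23809/2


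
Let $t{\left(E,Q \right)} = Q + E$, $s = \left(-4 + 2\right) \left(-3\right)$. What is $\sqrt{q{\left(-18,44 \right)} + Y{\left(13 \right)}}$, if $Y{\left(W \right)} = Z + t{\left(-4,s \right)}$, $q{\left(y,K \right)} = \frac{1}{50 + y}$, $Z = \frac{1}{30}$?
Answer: $\frac{\sqrt{29730}}{120} \approx 1.4369$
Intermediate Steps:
$s = 6$ ($s = \left(-2\right) \left(-3\right) = 6$)
$t{\left(E,Q \right)} = E + Q$
$Z = \frac{1}{30} \approx 0.033333$
$Y{\left(W \right)} = \frac{61}{30}$ ($Y{\left(W \right)} = \frac{1}{30} + \left(-4 + 6\right) = \frac{1}{30} + 2 = \frac{61}{30}$)
$\sqrt{q{\left(-18,44 \right)} + Y{\left(13 \right)}} = \sqrt{\frac{1}{50 - 18} + \frac{61}{30}} = \sqrt{\frac{1}{32} + \frac{61}{30}} = \sqrt{\frac{991}{480}} = \frac{\sqrt{29730}}{120}$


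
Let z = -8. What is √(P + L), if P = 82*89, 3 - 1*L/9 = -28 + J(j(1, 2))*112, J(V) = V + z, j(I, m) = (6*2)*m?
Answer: I*√8551 ≈ 92.472*I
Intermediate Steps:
j(I, m) = 12*m
J(V) = -8 + V (J(V) = V - 8 = -8 + V)
L = -15849 (L = 27 - 9*(-28 + (-8 + 12*2)*112) = 27 - 9*(-28 + (-8 + 24)*112) = 27 - 9*(-28 + 16*112) = 27 - 9*(-28 + 1792) = 27 - 9*1764 = 27 - 15876 = -15849)
P = 7298
√(P + L) = √(7298 - 15849) = √(-8551) = I*√8551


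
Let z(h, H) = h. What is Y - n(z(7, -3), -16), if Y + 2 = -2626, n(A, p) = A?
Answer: -2635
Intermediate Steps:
Y = -2628 (Y = -2 - 2626 = -2628)
Y - n(z(7, -3), -16) = -2628 - 1*7 = -2628 - 7 = -2635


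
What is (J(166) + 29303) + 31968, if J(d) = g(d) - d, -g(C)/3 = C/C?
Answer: 61102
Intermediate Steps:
g(C) = -3 (g(C) = -3*C/C = -3*1 = -3)
J(d) = -3 - d
(J(166) + 29303) + 31968 = ((-3 - 1*166) + 29303) + 31968 = ((-3 - 166) + 29303) + 31968 = (-169 + 29303) + 31968 = 29134 + 31968 = 61102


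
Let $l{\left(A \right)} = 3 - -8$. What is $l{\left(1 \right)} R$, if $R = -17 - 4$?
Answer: $-231$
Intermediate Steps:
$l{\left(A \right)} = 11$ ($l{\left(A \right)} = 3 + 8 = 11$)
$R = -21$ ($R = -17 - 4 = -21$)
$l{\left(1 \right)} R = 11 \left(-21\right) = -231$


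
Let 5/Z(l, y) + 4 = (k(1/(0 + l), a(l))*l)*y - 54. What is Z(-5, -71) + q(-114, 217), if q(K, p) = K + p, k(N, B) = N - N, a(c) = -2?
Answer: 5969/58 ≈ 102.91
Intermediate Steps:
k(N, B) = 0
Z(l, y) = -5/58 (Z(l, y) = 5/(-4 + ((0*l)*y - 54)) = 5/(-4 + (0*y - 54)) = 5/(-4 + (0 - 54)) = 5/(-4 - 54) = 5/(-58) = 5*(-1/58) = -5/58)
Z(-5, -71) + q(-114, 217) = -5/58 + (-114 + 217) = -5/58 + 103 = 5969/58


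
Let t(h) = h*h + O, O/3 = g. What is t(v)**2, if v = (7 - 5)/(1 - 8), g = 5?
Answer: 546121/2401 ≈ 227.46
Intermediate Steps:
O = 15 (O = 3*5 = 15)
v = -2/7 (v = 2/(-7) = 2*(-1/7) = -2/7 ≈ -0.28571)
t(h) = 15 + h**2 (t(h) = h*h + 15 = h**2 + 15 = 15 + h**2)
t(v)**2 = (15 + (-2/7)**2)**2 = (15 + 4/49)**2 = (739/49)**2 = 546121/2401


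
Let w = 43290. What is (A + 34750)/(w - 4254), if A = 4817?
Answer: 13189/13012 ≈ 1.0136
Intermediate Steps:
(A + 34750)/(w - 4254) = (4817 + 34750)/(43290 - 4254) = 39567/39036 = 39567*(1/39036) = 13189/13012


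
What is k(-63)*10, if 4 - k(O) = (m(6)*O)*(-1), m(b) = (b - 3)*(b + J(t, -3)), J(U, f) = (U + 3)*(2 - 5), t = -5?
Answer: -22640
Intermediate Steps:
J(U, f) = -9 - 3*U (J(U, f) = (3 + U)*(-3) = -9 - 3*U)
m(b) = (-3 + b)*(6 + b) (m(b) = (b - 3)*(b + (-9 - 3*(-5))) = (-3 + b)*(b + (-9 + 15)) = (-3 + b)*(b + 6) = (-3 + b)*(6 + b))
k(O) = 4 + 36*O (k(O) = 4 - (-18 + 6**2 + 3*6)*O*(-1) = 4 - (-18 + 36 + 18)*O*(-1) = 4 - 36*O*(-1) = 4 - (-36)*O = 4 + 36*O)
k(-63)*10 = (4 + 36*(-63))*10 = (4 - 2268)*10 = -2264*10 = -22640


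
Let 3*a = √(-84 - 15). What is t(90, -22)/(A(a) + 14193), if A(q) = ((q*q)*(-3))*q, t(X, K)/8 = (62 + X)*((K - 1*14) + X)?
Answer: 25888032/5595923 - 60192*I*√11/5595923 ≈ 4.6262 - 0.035675*I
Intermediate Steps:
t(X, K) = 8*(62 + X)*(-14 + K + X) (t(X, K) = 8*((62 + X)*((K - 1*14) + X)) = 8*((62 + X)*((K - 14) + X)) = 8*((62 + X)*((-14 + K) + X)) = 8*((62 + X)*(-14 + K + X)) = 8*(62 + X)*(-14 + K + X))
a = I*√11 (a = √(-84 - 15)/3 = √(-99)/3 = (3*I*√11)/3 = I*√11 ≈ 3.3166*I)
A(q) = -3*q³ (A(q) = (q²*(-3))*q = (-3*q²)*q = -3*q³)
t(90, -22)/(A(a) + 14193) = (-6944 + 8*90² + 384*90 + 496*(-22) + 8*(-22)*90)/(-3*(-11*I*√11) + 14193) = (-6944 + 8*8100 + 34560 - 10912 - 15840)/(-(-33)*I*√11 + 14193) = (-6944 + 64800 + 34560 - 10912 - 15840)/(33*I*√11 + 14193) = 65664/(14193 + 33*I*√11)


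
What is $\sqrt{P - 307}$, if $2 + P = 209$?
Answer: $10 i \approx 10.0 i$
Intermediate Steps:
$P = 207$ ($P = -2 + 209 = 207$)
$\sqrt{P - 307} = \sqrt{207 - 307} = \sqrt{-100} = 10 i$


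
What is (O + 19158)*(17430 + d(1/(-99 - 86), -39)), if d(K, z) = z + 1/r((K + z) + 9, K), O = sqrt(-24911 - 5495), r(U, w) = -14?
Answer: 2332227867/7 + 243473*I*sqrt(30406)/14 ≈ 3.3318e+8 + 3.0325e+6*I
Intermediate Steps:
O = I*sqrt(30406) (O = sqrt(-30406) = I*sqrt(30406) ≈ 174.37*I)
d(K, z) = -1/14 + z (d(K, z) = z + 1/(-14) = z - 1/14 = -1/14 + z)
(O + 19158)*(17430 + d(1/(-99 - 86), -39)) = (I*sqrt(30406) + 19158)*(17430 + (-1/14 - 39)) = (19158 + I*sqrt(30406))*(17430 - 547/14) = (19158 + I*sqrt(30406))*(243473/14) = 2332227867/7 + 243473*I*sqrt(30406)/14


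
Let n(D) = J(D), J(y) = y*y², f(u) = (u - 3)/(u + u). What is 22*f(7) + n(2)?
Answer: 100/7 ≈ 14.286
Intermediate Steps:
f(u) = (-3 + u)/(2*u) (f(u) = (-3 + u)/((2*u)) = (-3 + u)*(1/(2*u)) = (-3 + u)/(2*u))
J(y) = y³
n(D) = D³
22*f(7) + n(2) = 22*((½)*(-3 + 7)/7) + 2³ = 22*((½)*(⅐)*4) + 8 = 22*(2/7) + 8 = 44/7 + 8 = 100/7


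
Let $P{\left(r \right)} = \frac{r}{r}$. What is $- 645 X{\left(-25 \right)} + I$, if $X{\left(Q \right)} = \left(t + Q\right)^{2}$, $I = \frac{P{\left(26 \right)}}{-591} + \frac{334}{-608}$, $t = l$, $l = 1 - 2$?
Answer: $- \frac{78337196281}{179664} \approx -4.3602 \cdot 10^{5}$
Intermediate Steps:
$l = -1$ ($l = 1 - 2 = -1$)
$t = -1$
$P{\left(r \right)} = 1$
$I = - \frac{99001}{179664}$ ($I = 1 \frac{1}{-591} + \frac{334}{-608} = 1 \left(- \frac{1}{591}\right) + 334 \left(- \frac{1}{608}\right) = - \frac{1}{591} - \frac{167}{304} = - \frac{99001}{179664} \approx -0.55103$)
$X{\left(Q \right)} = \left(-1 + Q\right)^{2}$
$- 645 X{\left(-25 \right)} + I = - 645 \left(-1 - 25\right)^{2} - \frac{99001}{179664} = - 645 \left(-26\right)^{2} - \frac{99001}{179664} = \left(-645\right) 676 - \frac{99001}{179664} = -436020 - \frac{99001}{179664} = - \frac{78337196281}{179664}$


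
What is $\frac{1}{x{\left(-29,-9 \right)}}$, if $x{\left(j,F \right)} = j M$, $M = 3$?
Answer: $- \frac{1}{87} \approx -0.011494$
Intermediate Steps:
$x{\left(j,F \right)} = 3 j$ ($x{\left(j,F \right)} = j 3 = 3 j$)
$\frac{1}{x{\left(-29,-9 \right)}} = \frac{1}{3 \left(-29\right)} = \frac{1}{-87} = - \frac{1}{87}$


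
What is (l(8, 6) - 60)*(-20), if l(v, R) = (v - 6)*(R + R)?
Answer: 720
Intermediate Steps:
l(v, R) = 2*R*(-6 + v) (l(v, R) = (-6 + v)*(2*R) = 2*R*(-6 + v))
(l(8, 6) - 60)*(-20) = (2*6*(-6 + 8) - 60)*(-20) = (2*6*2 - 60)*(-20) = (24 - 60)*(-20) = -36*(-20) = 720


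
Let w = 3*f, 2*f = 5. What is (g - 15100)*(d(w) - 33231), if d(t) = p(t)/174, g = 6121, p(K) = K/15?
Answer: 34612210291/116 ≈ 2.9838e+8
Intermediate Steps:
f = 5/2 (f = (½)*5 = 5/2 ≈ 2.5000)
p(K) = K/15 (p(K) = K*(1/15) = K/15)
w = 15/2 (w = 3*(5/2) = 15/2 ≈ 7.5000)
d(t) = t/2610 (d(t) = (t/15)/174 = (t/15)*(1/174) = t/2610)
(g - 15100)*(d(w) - 33231) = (6121 - 15100)*((1/2610)*(15/2) - 33231) = -8979*(1/348 - 33231) = -8979*(-11564387/348) = 34612210291/116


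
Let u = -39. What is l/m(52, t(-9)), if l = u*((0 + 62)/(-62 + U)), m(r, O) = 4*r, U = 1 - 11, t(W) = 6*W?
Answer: 31/192 ≈ 0.16146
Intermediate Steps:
U = -10
l = 403/12 (l = -39*(0 + 62)/(-62 - 10) = -2418/(-72) = -2418*(-1)/72 = -39*(-31/36) = 403/12 ≈ 33.583)
l/m(52, t(-9)) = 403/(12*((4*52))) = (403/12)/208 = (403/12)*(1/208) = 31/192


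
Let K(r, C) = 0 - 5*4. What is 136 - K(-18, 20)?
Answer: 156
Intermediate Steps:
K(r, C) = -20 (K(r, C) = 0 - 20 = -20)
136 - K(-18, 20) = 136 - 1*(-20) = 136 + 20 = 156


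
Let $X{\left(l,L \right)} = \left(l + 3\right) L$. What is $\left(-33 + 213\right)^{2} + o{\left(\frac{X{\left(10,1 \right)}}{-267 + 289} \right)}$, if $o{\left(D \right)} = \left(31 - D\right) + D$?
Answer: $32431$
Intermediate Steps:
$X{\left(l,L \right)} = L \left(3 + l\right)$ ($X{\left(l,L \right)} = \left(3 + l\right) L = L \left(3 + l\right)$)
$o{\left(D \right)} = 31$
$\left(-33 + 213\right)^{2} + o{\left(\frac{X{\left(10,1 \right)}}{-267 + 289} \right)} = \left(-33 + 213\right)^{2} + 31 = 180^{2} + 31 = 32400 + 31 = 32431$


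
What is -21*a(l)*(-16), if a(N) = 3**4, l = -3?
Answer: 27216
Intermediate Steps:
a(N) = 81
-21*a(l)*(-16) = -21*81*(-16) = -1701*(-16) = 27216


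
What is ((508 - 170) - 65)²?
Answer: 74529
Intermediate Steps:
((508 - 170) - 65)² = (338 - 65)² = 273² = 74529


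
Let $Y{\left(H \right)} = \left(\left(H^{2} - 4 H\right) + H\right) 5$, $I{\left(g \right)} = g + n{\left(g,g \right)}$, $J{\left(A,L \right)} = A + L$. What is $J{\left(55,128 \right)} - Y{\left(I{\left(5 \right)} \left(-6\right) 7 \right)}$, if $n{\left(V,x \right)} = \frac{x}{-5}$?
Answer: $-143457$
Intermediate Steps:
$n{\left(V,x \right)} = - \frac{x}{5}$ ($n{\left(V,x \right)} = x \left(- \frac{1}{5}\right) = - \frac{x}{5}$)
$I{\left(g \right)} = \frac{4 g}{5}$ ($I{\left(g \right)} = g - \frac{g}{5} = \frac{4 g}{5}$)
$Y{\left(H \right)} = - 15 H + 5 H^{2}$ ($Y{\left(H \right)} = \left(H^{2} - 3 H\right) 5 = - 15 H + 5 H^{2}$)
$J{\left(55,128 \right)} - Y{\left(I{\left(5 \right)} \left(-6\right) 7 \right)} = \left(55 + 128\right) - 5 \cdot \frac{4}{5} \cdot 5 \left(-6\right) 7 \left(-3 + \frac{4}{5} \cdot 5 \left(-6\right) 7\right) = 183 - 5 \cdot 4 \left(-6\right) 7 \left(-3 + 4 \left(-6\right) 7\right) = 183 - 5 \left(\left(-24\right) 7\right) \left(-3 - 168\right) = 183 - 5 \left(-168\right) \left(-3 - 168\right) = 183 - 5 \left(-168\right) \left(-171\right) = 183 - 143640 = -143457$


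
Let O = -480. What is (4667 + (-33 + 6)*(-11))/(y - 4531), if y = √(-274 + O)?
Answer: -22491884/20530715 - 4964*I*√754/20530715 ≈ -1.0955 - 0.0066392*I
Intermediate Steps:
y = I*√754 (y = √(-274 - 480) = √(-754) = I*√754 ≈ 27.459*I)
(4667 + (-33 + 6)*(-11))/(y - 4531) = (4667 + (-33 + 6)*(-11))/(I*√754 - 4531) = (4667 - 27*(-11))/(-4531 + I*√754) = (4667 + 297)/(-4531 + I*√754) = 4964/(-4531 + I*√754)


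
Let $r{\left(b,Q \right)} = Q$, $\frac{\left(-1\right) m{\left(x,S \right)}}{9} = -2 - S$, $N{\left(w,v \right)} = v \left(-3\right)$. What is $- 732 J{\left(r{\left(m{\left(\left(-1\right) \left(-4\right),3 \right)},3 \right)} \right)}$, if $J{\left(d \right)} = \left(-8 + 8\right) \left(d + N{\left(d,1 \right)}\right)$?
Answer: $0$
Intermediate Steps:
$N{\left(w,v \right)} = - 3 v$
$m{\left(x,S \right)} = 18 + 9 S$ ($m{\left(x,S \right)} = - 9 \left(-2 - S\right) = 18 + 9 S$)
$J{\left(d \right)} = 0$ ($J{\left(d \right)} = \left(-8 + 8\right) \left(d - 3\right) = 0 \left(d - 3\right) = 0 \left(-3 + d\right) = 0$)
$- 732 J{\left(r{\left(m{\left(\left(-1\right) \left(-4\right),3 \right)},3 \right)} \right)} = \left(-732\right) 0 = 0$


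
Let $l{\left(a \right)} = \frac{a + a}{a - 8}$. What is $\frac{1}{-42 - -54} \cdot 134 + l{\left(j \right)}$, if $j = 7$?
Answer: $- \frac{17}{6} \approx -2.8333$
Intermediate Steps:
$l{\left(a \right)} = \frac{2 a}{-8 + a}$
$\frac{1}{-42 - -54} \cdot 134 + l{\left(j \right)} = \frac{1}{-42 - -54} \cdot 134 + 2 \cdot 7 \frac{1}{-8 + 7} = \frac{1}{-42 + 54} \cdot 134 + 2 \cdot 7 \frac{1}{-1} = \frac{1}{12} \cdot 134 + 2 \cdot 7 \left(-1\right) = \frac{1}{12} \cdot 134 - 14 = \frac{67}{6} - 14 = - \frac{17}{6}$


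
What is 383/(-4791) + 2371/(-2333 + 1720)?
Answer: -11594240/2936883 ≈ -3.9478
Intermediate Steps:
383/(-4791) + 2371/(-2333 + 1720) = 383*(-1/4791) + 2371/(-613) = -383/4791 + 2371*(-1/613) = -383/4791 - 2371/613 = -11594240/2936883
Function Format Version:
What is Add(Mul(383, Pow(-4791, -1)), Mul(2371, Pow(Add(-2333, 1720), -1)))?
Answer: Rational(-11594240, 2936883) ≈ -3.9478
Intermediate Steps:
Add(Mul(383, Pow(-4791, -1)), Mul(2371, Pow(Add(-2333, 1720), -1))) = Add(Mul(383, Rational(-1, 4791)), Mul(2371, Pow(-613, -1))) = Add(Rational(-383, 4791), Mul(2371, Rational(-1, 613))) = Add(Rational(-383, 4791), Rational(-2371, 613)) = Rational(-11594240, 2936883)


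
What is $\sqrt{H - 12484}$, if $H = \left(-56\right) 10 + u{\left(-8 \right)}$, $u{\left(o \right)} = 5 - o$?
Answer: $i \sqrt{13031} \approx 114.15 i$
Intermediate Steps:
$H = -547$ ($H = \left(-56\right) 10 + \left(5 - -8\right) = -560 + \left(5 + 8\right) = -560 + 13 = -547$)
$\sqrt{H - 12484} = \sqrt{-547 - 12484} = \sqrt{-13031} = i \sqrt{13031}$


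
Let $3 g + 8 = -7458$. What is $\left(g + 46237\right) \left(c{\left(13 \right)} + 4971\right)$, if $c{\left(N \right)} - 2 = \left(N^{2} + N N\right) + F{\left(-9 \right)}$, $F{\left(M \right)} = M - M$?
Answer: $\frac{697042195}{3} \approx 2.3235 \cdot 10^{8}$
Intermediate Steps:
$g = - \frac{7466}{3}$ ($g = - \frac{8}{3} + \frac{1}{3} \left(-7458\right) = - \frac{8}{3} - 2486 = - \frac{7466}{3} \approx -2488.7$)
$F{\left(M \right)} = 0$
$c{\left(N \right)} = 2 + 2 N^{2}$ ($c{\left(N \right)} = 2 + \left(\left(N^{2} + N N\right) + 0\right) = 2 + \left(\left(N^{2} + N^{2}\right) + 0\right) = 2 + \left(2 N^{2} + 0\right) = 2 + 2 N^{2}$)
$\left(g + 46237\right) \left(c{\left(13 \right)} + 4971\right) = \left(- \frac{7466}{3} + 46237\right) \left(\left(2 + 2 \cdot 13^{2}\right) + 4971\right) = \frac{131245 \left(\left(2 + 2 \cdot 169\right) + 4971\right)}{3} = \frac{131245 \left(\left(2 + 338\right) + 4971\right)}{3} = \frac{131245 \left(340 + 4971\right)}{3} = \frac{131245}{3} \cdot 5311 = \frac{697042195}{3}$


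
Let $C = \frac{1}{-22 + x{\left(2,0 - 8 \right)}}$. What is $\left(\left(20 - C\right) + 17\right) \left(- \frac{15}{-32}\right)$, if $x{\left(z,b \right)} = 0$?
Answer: $\frac{12225}{704} \approx 17.365$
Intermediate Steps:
$C = - \frac{1}{22}$ ($C = \frac{1}{-22 + 0} = \frac{1}{-22} = - \frac{1}{22} \approx -0.045455$)
$\left(\left(20 - C\right) + 17\right) \left(- \frac{15}{-32}\right) = \left(\left(20 - - \frac{1}{22}\right) + 17\right) \left(- \frac{15}{-32}\right) = \left(\left(20 + \frac{1}{22}\right) + 17\right) \left(\left(-15\right) \left(- \frac{1}{32}\right)\right) = \left(\frac{441}{22} + 17\right) \frac{15}{32} = \frac{815}{22} \cdot \frac{15}{32} = \frac{12225}{704}$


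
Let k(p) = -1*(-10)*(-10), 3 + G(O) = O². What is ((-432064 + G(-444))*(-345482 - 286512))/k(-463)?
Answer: -74237491207/50 ≈ -1.4848e+9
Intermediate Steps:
G(O) = -3 + O²
k(p) = -100 (k(p) = 10*(-10) = -100)
((-432064 + G(-444))*(-345482 - 286512))/k(-463) = ((-432064 + (-3 + (-444)²))*(-345482 - 286512))/(-100) = ((-432064 + (-3 + 197136))*(-631994))*(-1/100) = ((-432064 + 197133)*(-631994))*(-1/100) = -234931*(-631994)*(-1/100) = 148474982414*(-1/100) = -74237491207/50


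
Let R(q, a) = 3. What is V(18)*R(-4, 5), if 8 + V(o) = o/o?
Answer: -21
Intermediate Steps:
V(o) = -7 (V(o) = -8 + o/o = -8 + 1 = -7)
V(18)*R(-4, 5) = -7*3 = -21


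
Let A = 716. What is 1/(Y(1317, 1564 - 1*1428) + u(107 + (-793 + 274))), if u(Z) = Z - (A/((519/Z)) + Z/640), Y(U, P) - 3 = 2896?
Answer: 83040/253772657 ≈ 0.00032722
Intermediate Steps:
Y(U, P) = 2899 (Y(U, P) = 3 + 2896 = 2899)
u(Z) = -126599*Z/332160 (u(Z) = Z - (716/((519/Z)) + Z/640) = Z - (716*(Z/519) + Z*(1/640)) = Z - (716*Z/519 + Z/640) = Z - 458759*Z/332160 = -126599*Z/332160)
1/(Y(1317, 1564 - 1*1428) + u(107 + (-793 + 274))) = 1/(2899 - 126599*(107 + (-793 + 274))/332160) = 1/(2899 - 126599*(107 - 519)/332160) = 1/(2899 - 126599/332160*(-412)) = 1/(2899 + 13039697/83040) = 1/(253772657/83040) = 83040/253772657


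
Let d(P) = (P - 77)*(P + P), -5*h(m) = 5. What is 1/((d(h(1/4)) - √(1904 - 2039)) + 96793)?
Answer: I/(3*√15 + 96949*I) ≈ 1.0315e-5 + 1.2362e-9*I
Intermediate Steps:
h(m) = -1 (h(m) = -⅕*5 = -1)
d(P) = 2*P*(-77 + P) (d(P) = (-77 + P)*(2*P) = 2*P*(-77 + P))
1/((d(h(1/4)) - √(1904 - 2039)) + 96793) = 1/((2*(-1)*(-77 - 1) - √(1904 - 2039)) + 96793) = 1/((2*(-1)*(-78) - √(-135)) + 96793) = 1/((156 - 3*I*√15) + 96793) = 1/(96949 - 3*I*√15)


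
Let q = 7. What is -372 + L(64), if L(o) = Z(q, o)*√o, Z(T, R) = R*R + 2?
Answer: 32412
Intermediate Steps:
Z(T, R) = 2 + R² (Z(T, R) = R² + 2 = 2 + R²)
L(o) = √o*(2 + o²) (L(o) = (2 + o²)*√o = √o*(2 + o²))
-372 + L(64) = -372 + √64*(2 + 64²) = -372 + 8*(2 + 4096) = -372 + 8*4098 = -372 + 32784 = 32412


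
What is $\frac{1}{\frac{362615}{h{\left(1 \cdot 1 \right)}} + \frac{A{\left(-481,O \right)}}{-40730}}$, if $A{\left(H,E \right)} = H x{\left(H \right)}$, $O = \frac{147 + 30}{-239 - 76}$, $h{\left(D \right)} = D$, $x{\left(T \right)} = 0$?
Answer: $\frac{1}{362615} \approx 2.7577 \cdot 10^{-6}$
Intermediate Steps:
$O = - \frac{59}{105}$ ($O = \frac{177}{-315} = 177 \left(- \frac{1}{315}\right) = - \frac{59}{105} \approx -0.5619$)
$A{\left(H,E \right)} = 0$ ($A{\left(H,E \right)} = H 0 = 0$)
$\frac{1}{\frac{362615}{h{\left(1 \cdot 1 \right)}} + \frac{A{\left(-481,O \right)}}{-40730}} = \frac{1}{\frac{362615}{1 \cdot 1} + \frac{0}{-40730}} = \frac{1}{\frac{362615}{1} + 0 \left(- \frac{1}{40730}\right)} = \frac{1}{362615 \cdot 1 + 0} = \frac{1}{362615 + 0} = \frac{1}{362615}$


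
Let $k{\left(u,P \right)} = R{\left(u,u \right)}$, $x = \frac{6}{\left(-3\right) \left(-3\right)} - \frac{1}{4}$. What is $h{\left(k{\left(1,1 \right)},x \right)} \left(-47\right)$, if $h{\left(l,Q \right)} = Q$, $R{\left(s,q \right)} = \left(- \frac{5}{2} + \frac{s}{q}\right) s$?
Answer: $- \frac{235}{12} \approx -19.583$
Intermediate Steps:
$x = \frac{5}{12}$ ($x = \frac{6}{9} - \frac{1}{4} = 6 \cdot \frac{1}{9} - \frac{1}{4} = \frac{2}{3} - \frac{1}{4} = \frac{5}{12} \approx 0.41667$)
$R{\left(s,q \right)} = s \left(- \frac{5}{2} + \frac{s}{q}\right)$ ($R{\left(s,q \right)} = \left(\left(-5\right) \frac{1}{2} + \frac{s}{q}\right) s = \left(- \frac{5}{2} + \frac{s}{q}\right) s = s \left(- \frac{5}{2} + \frac{s}{q}\right)$)
$k{\left(u,P \right)} = - \frac{3 u}{2}$ ($k{\left(u,P \right)} = - \frac{5 u}{2} + \frac{u^{2}}{u} = - \frac{5 u}{2} + u = - \frac{3 u}{2}$)
$h{\left(k{\left(1,1 \right)},x \right)} \left(-47\right) = \frac{5}{12} \left(-47\right) = - \frac{235}{12}$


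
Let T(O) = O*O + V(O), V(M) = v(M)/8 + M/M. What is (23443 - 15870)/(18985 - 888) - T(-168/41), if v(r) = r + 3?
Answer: -4194295611/243368456 ≈ -17.234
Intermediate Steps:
v(r) = 3 + r
V(M) = 11/8 + M/8 (V(M) = (3 + M)/8 + M/M = (3 + M)*(1/8) + 1 = (3/8 + M/8) + 1 = 11/8 + M/8)
T(O) = 11/8 + O**2 + O/8 (T(O) = O*O + (11/8 + O/8) = O**2 + (11/8 + O/8) = 11/8 + O**2 + O/8)
(23443 - 15870)/(18985 - 888) - T(-168/41) = (23443 - 15870)/(18985 - 888) - (11/8 + (-168/41)**2 + (-168/41)/8) = 7573/18097 - (11/8 + (-168*1/41)**2 + (-168*1/41)/8) = 7573*(1/18097) - (11/8 + (-168/41)**2 + (1/8)*(-168/41)) = 7573/18097 - (11/8 + 28224/1681 - 21/41) = 7573/18097 - 1*237395/13448 = 7573/18097 - 237395/13448 = -4194295611/243368456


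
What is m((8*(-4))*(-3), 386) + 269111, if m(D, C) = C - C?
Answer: 269111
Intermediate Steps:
m(D, C) = 0
m((8*(-4))*(-3), 386) + 269111 = 0 + 269111 = 269111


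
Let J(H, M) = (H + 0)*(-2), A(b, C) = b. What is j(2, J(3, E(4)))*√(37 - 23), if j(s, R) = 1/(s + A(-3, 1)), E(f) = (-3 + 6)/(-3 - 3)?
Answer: -√14 ≈ -3.7417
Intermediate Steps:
E(f) = -½ (E(f) = 3/(-6) = 3*(-⅙) = -½)
J(H, M) = -2*H (J(H, M) = H*(-2) = -2*H)
j(s, R) = 1/(-3 + s) (j(s, R) = 1/(s - 3) = 1/(-3 + s))
j(2, J(3, E(4)))*√(37 - 23) = √(37 - 23)/(-3 + 2) = √14/(-1) = -√14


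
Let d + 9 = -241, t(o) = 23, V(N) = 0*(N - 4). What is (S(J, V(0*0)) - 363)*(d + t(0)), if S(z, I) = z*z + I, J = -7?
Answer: 71278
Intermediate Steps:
V(N) = 0 (V(N) = 0*(-4 + N) = 0)
S(z, I) = I + z² (S(z, I) = z² + I = I + z²)
d = -250 (d = -9 - 241 = -250)
(S(J, V(0*0)) - 363)*(d + t(0)) = ((0 + (-7)²) - 363)*(-250 + 23) = ((0 + 49) - 363)*(-227) = (49 - 363)*(-227) = -314*(-227) = 71278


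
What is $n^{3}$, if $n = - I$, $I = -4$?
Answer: $64$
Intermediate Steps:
$n = 4$ ($n = \left(-1\right) \left(-4\right) = 4$)
$n^{3} = 4^{3} = 64$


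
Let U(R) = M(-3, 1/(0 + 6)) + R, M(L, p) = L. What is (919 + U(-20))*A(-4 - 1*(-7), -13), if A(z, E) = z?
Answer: 2688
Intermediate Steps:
U(R) = -3 + R
(919 + U(-20))*A(-4 - 1*(-7), -13) = (919 + (-3 - 20))*(-4 - 1*(-7)) = (919 - 23)*(-4 + 7) = 896*3 = 2688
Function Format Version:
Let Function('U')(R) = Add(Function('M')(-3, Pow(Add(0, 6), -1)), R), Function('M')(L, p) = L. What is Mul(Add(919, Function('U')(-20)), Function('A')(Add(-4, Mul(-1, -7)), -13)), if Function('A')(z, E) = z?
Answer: 2688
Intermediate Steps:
Function('U')(R) = Add(-3, R)
Mul(Add(919, Function('U')(-20)), Function('A')(Add(-4, Mul(-1, -7)), -13)) = Mul(Add(919, Add(-3, -20)), Add(-4, Mul(-1, -7))) = Mul(Add(919, -23), Add(-4, 7)) = Mul(896, 3) = 2688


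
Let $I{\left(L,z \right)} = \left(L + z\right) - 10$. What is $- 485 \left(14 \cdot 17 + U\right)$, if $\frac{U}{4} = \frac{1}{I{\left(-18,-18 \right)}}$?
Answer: $- \frac{2653920}{23} \approx -1.1539 \cdot 10^{5}$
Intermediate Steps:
$I{\left(L,z \right)} = -10 + L + z$
$U = - \frac{2}{23}$ ($U = \frac{4}{-10 - 18 - 18} = \frac{4}{-46} = 4 \left(- \frac{1}{46}\right) = - \frac{2}{23} \approx -0.086957$)
$- 485 \left(14 \cdot 17 + U\right) = - 485 \left(14 \cdot 17 - \frac{2}{23}\right) = - 485 \left(238 - \frac{2}{23}\right) = \left(-485\right) \frac{5472}{23} = - \frac{2653920}{23}$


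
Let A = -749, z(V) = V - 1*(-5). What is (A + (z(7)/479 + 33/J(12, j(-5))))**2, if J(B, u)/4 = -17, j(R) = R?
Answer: 595917377593561/1060935184 ≈ 5.6169e+5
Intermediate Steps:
z(V) = 5 + V (z(V) = V + 5 = 5 + V)
J(B, u) = -68 (J(B, u) = 4*(-17) = -68)
(A + (z(7)/479 + 33/J(12, j(-5))))**2 = (-749 + ((5 + 7)/479 + 33/(-68)))**2 = (-749 + (12*(1/479) + 33*(-1/68)))**2 = (-749 + (12/479 - 33/68))**2 = (-749 - 14991/32572)**2 = (-24411419/32572)**2 = 595917377593561/1060935184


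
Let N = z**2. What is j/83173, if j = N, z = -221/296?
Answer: 48841/7287285568 ≈ 6.7022e-6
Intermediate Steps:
z = -221/296 (z = -221*1/296 = -221/296 ≈ -0.74662)
N = 48841/87616 (N = (-221/296)**2 = 48841/87616 ≈ 0.55744)
j = 48841/87616 ≈ 0.55744
j/83173 = (48841/87616)/83173 = (48841/87616)*(1/83173) = 48841/7287285568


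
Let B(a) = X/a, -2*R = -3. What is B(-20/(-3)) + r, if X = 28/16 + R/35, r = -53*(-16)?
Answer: 2375153/2800 ≈ 848.27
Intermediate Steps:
R = 3/2 (R = -1/2*(-3) = 3/2 ≈ 1.5000)
r = 848
X = 251/140 (X = 28/16 + (3/2)/35 = 28*(1/16) + (3/2)*(1/35) = 7/4 + 3/70 = 251/140 ≈ 1.7929)
B(a) = 251/(140*a)
B(-20/(-3)) + r = 251/(140*((-20/(-3)))) + 848 = 251/(140*((-20*(-1/3)))) + 848 = 251/(140*(20/3)) + 848 = (251/140)*(3/20) + 848 = 753/2800 + 848 = 2375153/2800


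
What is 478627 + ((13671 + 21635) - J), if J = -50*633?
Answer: 545583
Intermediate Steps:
J = -31650
478627 + ((13671 + 21635) - J) = 478627 + ((13671 + 21635) - 1*(-31650)) = 478627 + (35306 + 31650) = 478627 + 66956 = 545583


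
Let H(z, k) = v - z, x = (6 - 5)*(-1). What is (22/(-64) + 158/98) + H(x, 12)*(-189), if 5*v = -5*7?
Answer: 1780101/1568 ≈ 1135.3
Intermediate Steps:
v = -7 (v = (-5*7)/5 = (1/5)*(-35) = -7)
x = -1 (x = 1*(-1) = -1)
H(z, k) = -7 - z
(22/(-64) + 158/98) + H(x, 12)*(-189) = (22/(-64) + 158/98) + (-7 - 1*(-1))*(-189) = (22*(-1/64) + 158*(1/98)) + (-7 + 1)*(-189) = (-11/32 + 79/49) - 6*(-189) = 1989/1568 + 1134 = 1780101/1568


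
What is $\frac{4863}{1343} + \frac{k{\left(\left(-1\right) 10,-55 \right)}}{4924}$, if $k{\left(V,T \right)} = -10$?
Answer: $\frac{11965991}{3306466} \approx 3.619$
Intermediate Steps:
$\frac{4863}{1343} + \frac{k{\left(\left(-1\right) 10,-55 \right)}}{4924} = \frac{4863}{1343} - \frac{10}{4924} = 4863 \cdot \frac{1}{1343} - \frac{5}{2462} = \frac{4863}{1343} - \frac{5}{2462} = \frac{11965991}{3306466}$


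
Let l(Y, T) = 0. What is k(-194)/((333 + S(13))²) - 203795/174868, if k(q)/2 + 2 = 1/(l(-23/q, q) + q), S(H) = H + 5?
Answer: -2435519559767/2089759509396 ≈ -1.1655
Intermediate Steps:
S(H) = 5 + H
k(q) = -4 + 2/q (k(q) = -4 + 2/(0 + q) = -4 + 2/q)
k(-194)/((333 + S(13))²) - 203795/174868 = (-4 + 2/(-194))/((333 + (5 + 13))²) - 203795/174868 = (-4 + 2*(-1/194))/((333 + 18)²) - 203795*1/174868 = (-4 - 1/97)/(351²) - 203795/174868 = -389/97/123201 - 203795/174868 = -389/97*1/123201 - 203795/174868 = -389/11950497 - 203795/174868 = -2435519559767/2089759509396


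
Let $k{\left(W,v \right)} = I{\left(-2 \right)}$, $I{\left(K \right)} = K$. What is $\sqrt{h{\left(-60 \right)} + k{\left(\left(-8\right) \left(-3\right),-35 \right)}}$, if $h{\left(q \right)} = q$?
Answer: $i \sqrt{62} \approx 7.874 i$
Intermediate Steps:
$k{\left(W,v \right)} = -2$
$\sqrt{h{\left(-60 \right)} + k{\left(\left(-8\right) \left(-3\right),-35 \right)}} = \sqrt{-60 - 2} = \sqrt{-62} = i \sqrt{62}$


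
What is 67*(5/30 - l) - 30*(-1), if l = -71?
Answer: 28789/6 ≈ 4798.2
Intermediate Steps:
67*(5/30 - l) - 30*(-1) = 67*(5/30 - 1*(-71)) - 30*(-1) = 67*(5*(1/30) + 71) + 30 = 67*(⅙ + 71) + 30 = 67*(427/6) + 30 = 28609/6 + 30 = 28789/6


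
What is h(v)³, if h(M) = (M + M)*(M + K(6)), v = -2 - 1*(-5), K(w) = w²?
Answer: 12812904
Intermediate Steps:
v = 3 (v = -2 + 5 = 3)
h(M) = 2*M*(36 + M) (h(M) = (M + M)*(M + 6²) = (2*M)*(M + 36) = (2*M)*(36 + M) = 2*M*(36 + M))
h(v)³ = (2*3*(36 + 3))³ = (2*3*39)³ = 234³ = 12812904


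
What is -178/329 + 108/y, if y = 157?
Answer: 7586/51653 ≈ 0.14686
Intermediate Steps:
-178/329 + 108/y = -178/329 + 108/157 = 7586/51653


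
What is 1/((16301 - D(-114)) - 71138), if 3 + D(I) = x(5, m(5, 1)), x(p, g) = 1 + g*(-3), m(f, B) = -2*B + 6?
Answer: -1/54823 ≈ -1.8241e-5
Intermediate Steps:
m(f, B) = 6 - 2*B
x(p, g) = 1 - 3*g
D(I) = -14 (D(I) = -3 + (1 - 3*(6 - 2*1)) = -3 + (1 - 3*(6 - 2)) = -3 + (1 - 3*4) = -3 + (1 - 12) = -3 - 11 = -14)
1/((16301 - D(-114)) - 71138) = 1/((16301 - 1*(-14)) - 71138) = 1/((16301 + 14) - 71138) = 1/(16315 - 71138) = 1/(-54823) = -1/54823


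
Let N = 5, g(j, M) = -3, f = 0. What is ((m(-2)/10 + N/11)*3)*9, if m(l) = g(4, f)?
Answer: 459/110 ≈ 4.1727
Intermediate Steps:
m(l) = -3
((m(-2)/10 + N/11)*3)*9 = ((-3/10 + 5/11)*3)*9 = ((17/110)*3)*9 = (51/110)*9 = 459/110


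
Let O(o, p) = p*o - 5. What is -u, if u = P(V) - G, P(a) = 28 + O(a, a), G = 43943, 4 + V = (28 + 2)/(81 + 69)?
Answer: 1097639/25 ≈ 43906.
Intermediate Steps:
V = -19/5 (V = -4 + (28 + 2)/(81 + 69) = -4 + 30/150 = -4 + 30*(1/150) = -4 + 1/5 = -19/5 ≈ -3.8000)
O(o, p) = -5 + o*p (O(o, p) = o*p - 5 = -5 + o*p)
P(a) = 23 + a**2 (P(a) = 28 + (-5 + a*a) = 28 + (-5 + a**2) = 23 + a**2)
u = -1097639/25 (u = (23 + (-19/5)**2) - 1*43943 = (23 + 361/25) - 43943 = 936/25 - 43943 = -1097639/25 ≈ -43906.)
-u = -1*(-1097639/25) = 1097639/25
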